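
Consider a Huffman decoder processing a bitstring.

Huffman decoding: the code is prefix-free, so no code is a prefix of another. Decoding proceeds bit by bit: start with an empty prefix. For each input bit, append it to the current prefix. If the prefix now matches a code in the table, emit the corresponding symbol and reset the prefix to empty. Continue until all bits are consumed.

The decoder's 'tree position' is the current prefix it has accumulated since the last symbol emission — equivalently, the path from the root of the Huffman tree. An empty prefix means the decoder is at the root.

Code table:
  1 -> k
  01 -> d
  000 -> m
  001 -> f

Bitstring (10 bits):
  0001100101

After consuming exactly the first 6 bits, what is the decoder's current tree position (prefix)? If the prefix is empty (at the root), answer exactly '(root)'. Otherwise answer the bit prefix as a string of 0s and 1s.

Bit 0: prefix='0' (no match yet)
Bit 1: prefix='00' (no match yet)
Bit 2: prefix='000' -> emit 'm', reset
Bit 3: prefix='1' -> emit 'k', reset
Bit 4: prefix='1' -> emit 'k', reset
Bit 5: prefix='0' (no match yet)

Answer: 0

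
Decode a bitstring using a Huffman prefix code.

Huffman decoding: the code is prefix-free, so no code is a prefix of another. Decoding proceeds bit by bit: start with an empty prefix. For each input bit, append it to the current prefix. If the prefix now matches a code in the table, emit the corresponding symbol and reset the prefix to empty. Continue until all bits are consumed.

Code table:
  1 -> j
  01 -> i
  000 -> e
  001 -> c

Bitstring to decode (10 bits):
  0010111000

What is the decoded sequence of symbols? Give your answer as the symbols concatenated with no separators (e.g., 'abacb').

Answer: cijje

Derivation:
Bit 0: prefix='0' (no match yet)
Bit 1: prefix='00' (no match yet)
Bit 2: prefix='001' -> emit 'c', reset
Bit 3: prefix='0' (no match yet)
Bit 4: prefix='01' -> emit 'i', reset
Bit 5: prefix='1' -> emit 'j', reset
Bit 6: prefix='1' -> emit 'j', reset
Bit 7: prefix='0' (no match yet)
Bit 8: prefix='00' (no match yet)
Bit 9: prefix='000' -> emit 'e', reset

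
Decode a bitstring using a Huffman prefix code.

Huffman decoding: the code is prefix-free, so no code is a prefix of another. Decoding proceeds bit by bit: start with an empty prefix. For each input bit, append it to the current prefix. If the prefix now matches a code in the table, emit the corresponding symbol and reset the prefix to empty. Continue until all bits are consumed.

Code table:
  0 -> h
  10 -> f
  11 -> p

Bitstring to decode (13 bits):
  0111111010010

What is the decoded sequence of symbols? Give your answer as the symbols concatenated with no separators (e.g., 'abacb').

Bit 0: prefix='0' -> emit 'h', reset
Bit 1: prefix='1' (no match yet)
Bit 2: prefix='11' -> emit 'p', reset
Bit 3: prefix='1' (no match yet)
Bit 4: prefix='11' -> emit 'p', reset
Bit 5: prefix='1' (no match yet)
Bit 6: prefix='11' -> emit 'p', reset
Bit 7: prefix='0' -> emit 'h', reset
Bit 8: prefix='1' (no match yet)
Bit 9: prefix='10' -> emit 'f', reset
Bit 10: prefix='0' -> emit 'h', reset
Bit 11: prefix='1' (no match yet)
Bit 12: prefix='10' -> emit 'f', reset

Answer: hppphfhf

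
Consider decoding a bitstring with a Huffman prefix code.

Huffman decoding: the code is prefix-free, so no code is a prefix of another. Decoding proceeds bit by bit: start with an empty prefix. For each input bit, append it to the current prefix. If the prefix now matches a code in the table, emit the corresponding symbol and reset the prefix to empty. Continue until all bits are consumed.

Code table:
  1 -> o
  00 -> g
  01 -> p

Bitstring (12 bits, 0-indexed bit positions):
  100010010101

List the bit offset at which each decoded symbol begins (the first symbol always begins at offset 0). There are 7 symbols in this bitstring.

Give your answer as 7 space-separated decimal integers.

Answer: 0 1 3 5 7 8 10

Derivation:
Bit 0: prefix='1' -> emit 'o', reset
Bit 1: prefix='0' (no match yet)
Bit 2: prefix='00' -> emit 'g', reset
Bit 3: prefix='0' (no match yet)
Bit 4: prefix='01' -> emit 'p', reset
Bit 5: prefix='0' (no match yet)
Bit 6: prefix='00' -> emit 'g', reset
Bit 7: prefix='1' -> emit 'o', reset
Bit 8: prefix='0' (no match yet)
Bit 9: prefix='01' -> emit 'p', reset
Bit 10: prefix='0' (no match yet)
Bit 11: prefix='01' -> emit 'p', reset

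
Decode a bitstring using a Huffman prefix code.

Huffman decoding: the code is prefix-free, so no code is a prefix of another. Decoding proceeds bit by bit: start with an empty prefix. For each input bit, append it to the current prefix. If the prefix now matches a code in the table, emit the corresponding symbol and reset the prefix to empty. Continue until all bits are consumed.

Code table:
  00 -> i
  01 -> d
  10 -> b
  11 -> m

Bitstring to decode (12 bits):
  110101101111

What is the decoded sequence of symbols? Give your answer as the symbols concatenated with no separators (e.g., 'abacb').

Bit 0: prefix='1' (no match yet)
Bit 1: prefix='11' -> emit 'm', reset
Bit 2: prefix='0' (no match yet)
Bit 3: prefix='01' -> emit 'd', reset
Bit 4: prefix='0' (no match yet)
Bit 5: prefix='01' -> emit 'd', reset
Bit 6: prefix='1' (no match yet)
Bit 7: prefix='10' -> emit 'b', reset
Bit 8: prefix='1' (no match yet)
Bit 9: prefix='11' -> emit 'm', reset
Bit 10: prefix='1' (no match yet)
Bit 11: prefix='11' -> emit 'm', reset

Answer: mddbmm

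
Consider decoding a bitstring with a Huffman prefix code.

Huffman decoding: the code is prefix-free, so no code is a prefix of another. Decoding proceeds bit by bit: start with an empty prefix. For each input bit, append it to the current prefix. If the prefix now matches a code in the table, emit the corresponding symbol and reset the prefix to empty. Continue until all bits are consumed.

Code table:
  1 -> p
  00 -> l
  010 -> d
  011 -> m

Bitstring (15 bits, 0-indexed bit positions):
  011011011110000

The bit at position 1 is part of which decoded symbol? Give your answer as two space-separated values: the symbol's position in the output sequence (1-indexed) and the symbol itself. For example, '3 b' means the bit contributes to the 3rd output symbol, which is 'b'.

Answer: 1 m

Derivation:
Bit 0: prefix='0' (no match yet)
Bit 1: prefix='01' (no match yet)
Bit 2: prefix='011' -> emit 'm', reset
Bit 3: prefix='0' (no match yet)
Bit 4: prefix='01' (no match yet)
Bit 5: prefix='011' -> emit 'm', reset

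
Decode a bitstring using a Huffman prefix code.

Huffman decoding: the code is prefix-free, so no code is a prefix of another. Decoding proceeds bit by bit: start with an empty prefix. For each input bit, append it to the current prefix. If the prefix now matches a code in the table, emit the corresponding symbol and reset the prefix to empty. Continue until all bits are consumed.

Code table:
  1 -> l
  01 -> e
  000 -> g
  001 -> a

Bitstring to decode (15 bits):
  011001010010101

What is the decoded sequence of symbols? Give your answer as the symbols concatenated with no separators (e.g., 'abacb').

Bit 0: prefix='0' (no match yet)
Bit 1: prefix='01' -> emit 'e', reset
Bit 2: prefix='1' -> emit 'l', reset
Bit 3: prefix='0' (no match yet)
Bit 4: prefix='00' (no match yet)
Bit 5: prefix='001' -> emit 'a', reset
Bit 6: prefix='0' (no match yet)
Bit 7: prefix='01' -> emit 'e', reset
Bit 8: prefix='0' (no match yet)
Bit 9: prefix='00' (no match yet)
Bit 10: prefix='001' -> emit 'a', reset
Bit 11: prefix='0' (no match yet)
Bit 12: prefix='01' -> emit 'e', reset
Bit 13: prefix='0' (no match yet)
Bit 14: prefix='01' -> emit 'e', reset

Answer: elaeaee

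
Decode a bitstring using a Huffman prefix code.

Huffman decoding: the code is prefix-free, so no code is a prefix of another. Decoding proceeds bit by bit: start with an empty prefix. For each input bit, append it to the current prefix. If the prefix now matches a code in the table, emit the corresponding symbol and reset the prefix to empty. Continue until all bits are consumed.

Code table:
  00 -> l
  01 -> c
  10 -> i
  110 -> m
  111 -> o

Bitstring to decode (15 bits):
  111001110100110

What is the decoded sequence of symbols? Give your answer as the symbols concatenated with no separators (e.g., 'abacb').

Answer: oloclm

Derivation:
Bit 0: prefix='1' (no match yet)
Bit 1: prefix='11' (no match yet)
Bit 2: prefix='111' -> emit 'o', reset
Bit 3: prefix='0' (no match yet)
Bit 4: prefix='00' -> emit 'l', reset
Bit 5: prefix='1' (no match yet)
Bit 6: prefix='11' (no match yet)
Bit 7: prefix='111' -> emit 'o', reset
Bit 8: prefix='0' (no match yet)
Bit 9: prefix='01' -> emit 'c', reset
Bit 10: prefix='0' (no match yet)
Bit 11: prefix='00' -> emit 'l', reset
Bit 12: prefix='1' (no match yet)
Bit 13: prefix='11' (no match yet)
Bit 14: prefix='110' -> emit 'm', reset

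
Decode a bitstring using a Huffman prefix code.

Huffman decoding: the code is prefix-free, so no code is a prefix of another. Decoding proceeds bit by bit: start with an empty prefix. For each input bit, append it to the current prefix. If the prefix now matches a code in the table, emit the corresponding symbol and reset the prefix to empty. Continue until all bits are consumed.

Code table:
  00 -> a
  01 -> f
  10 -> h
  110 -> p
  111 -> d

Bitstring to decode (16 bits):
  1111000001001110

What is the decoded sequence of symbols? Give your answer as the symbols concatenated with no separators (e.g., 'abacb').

Bit 0: prefix='1' (no match yet)
Bit 1: prefix='11' (no match yet)
Bit 2: prefix='111' -> emit 'd', reset
Bit 3: prefix='1' (no match yet)
Bit 4: prefix='10' -> emit 'h', reset
Bit 5: prefix='0' (no match yet)
Bit 6: prefix='00' -> emit 'a', reset
Bit 7: prefix='0' (no match yet)
Bit 8: prefix='00' -> emit 'a', reset
Bit 9: prefix='1' (no match yet)
Bit 10: prefix='10' -> emit 'h', reset
Bit 11: prefix='0' (no match yet)
Bit 12: prefix='01' -> emit 'f', reset
Bit 13: prefix='1' (no match yet)
Bit 14: prefix='11' (no match yet)
Bit 15: prefix='110' -> emit 'p', reset

Answer: dhaahfp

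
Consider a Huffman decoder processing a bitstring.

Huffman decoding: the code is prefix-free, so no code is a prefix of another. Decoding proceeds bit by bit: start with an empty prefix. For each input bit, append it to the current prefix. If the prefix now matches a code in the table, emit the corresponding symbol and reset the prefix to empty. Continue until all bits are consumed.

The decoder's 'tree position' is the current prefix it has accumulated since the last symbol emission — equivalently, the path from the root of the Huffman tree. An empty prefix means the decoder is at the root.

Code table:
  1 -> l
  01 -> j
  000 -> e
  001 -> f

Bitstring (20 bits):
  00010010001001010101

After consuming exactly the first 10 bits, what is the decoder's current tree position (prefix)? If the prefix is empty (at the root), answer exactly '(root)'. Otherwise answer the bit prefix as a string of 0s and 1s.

Answer: (root)

Derivation:
Bit 0: prefix='0' (no match yet)
Bit 1: prefix='00' (no match yet)
Bit 2: prefix='000' -> emit 'e', reset
Bit 3: prefix='1' -> emit 'l', reset
Bit 4: prefix='0' (no match yet)
Bit 5: prefix='00' (no match yet)
Bit 6: prefix='001' -> emit 'f', reset
Bit 7: prefix='0' (no match yet)
Bit 8: prefix='00' (no match yet)
Bit 9: prefix='000' -> emit 'e', reset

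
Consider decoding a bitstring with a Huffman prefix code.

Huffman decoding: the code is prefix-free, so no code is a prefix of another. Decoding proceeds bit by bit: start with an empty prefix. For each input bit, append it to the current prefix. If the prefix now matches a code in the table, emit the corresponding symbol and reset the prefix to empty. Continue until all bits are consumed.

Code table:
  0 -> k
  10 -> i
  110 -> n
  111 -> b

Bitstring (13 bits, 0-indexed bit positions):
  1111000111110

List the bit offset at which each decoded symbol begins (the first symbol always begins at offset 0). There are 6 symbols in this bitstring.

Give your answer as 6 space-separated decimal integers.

Answer: 0 3 5 6 7 10

Derivation:
Bit 0: prefix='1' (no match yet)
Bit 1: prefix='11' (no match yet)
Bit 2: prefix='111' -> emit 'b', reset
Bit 3: prefix='1' (no match yet)
Bit 4: prefix='10' -> emit 'i', reset
Bit 5: prefix='0' -> emit 'k', reset
Bit 6: prefix='0' -> emit 'k', reset
Bit 7: prefix='1' (no match yet)
Bit 8: prefix='11' (no match yet)
Bit 9: prefix='111' -> emit 'b', reset
Bit 10: prefix='1' (no match yet)
Bit 11: prefix='11' (no match yet)
Bit 12: prefix='110' -> emit 'n', reset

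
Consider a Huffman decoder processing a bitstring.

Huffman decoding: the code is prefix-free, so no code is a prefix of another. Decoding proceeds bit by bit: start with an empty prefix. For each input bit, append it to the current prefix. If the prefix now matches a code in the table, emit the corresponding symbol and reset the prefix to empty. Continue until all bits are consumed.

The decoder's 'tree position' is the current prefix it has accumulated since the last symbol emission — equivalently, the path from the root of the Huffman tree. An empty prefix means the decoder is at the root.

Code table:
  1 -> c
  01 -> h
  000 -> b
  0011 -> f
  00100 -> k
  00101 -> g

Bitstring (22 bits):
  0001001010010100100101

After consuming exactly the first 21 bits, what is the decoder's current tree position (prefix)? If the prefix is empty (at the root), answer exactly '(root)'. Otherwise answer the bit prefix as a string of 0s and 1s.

Bit 0: prefix='0' (no match yet)
Bit 1: prefix='00' (no match yet)
Bit 2: prefix='000' -> emit 'b', reset
Bit 3: prefix='1' -> emit 'c', reset
Bit 4: prefix='0' (no match yet)
Bit 5: prefix='00' (no match yet)
Bit 6: prefix='001' (no match yet)
Bit 7: prefix='0010' (no match yet)
Bit 8: prefix='00101' -> emit 'g', reset
Bit 9: prefix='0' (no match yet)
Bit 10: prefix='00' (no match yet)
Bit 11: prefix='001' (no match yet)
Bit 12: prefix='0010' (no match yet)
Bit 13: prefix='00101' -> emit 'g', reset
Bit 14: prefix='0' (no match yet)
Bit 15: prefix='00' (no match yet)
Bit 16: prefix='001' (no match yet)
Bit 17: prefix='0010' (no match yet)
Bit 18: prefix='00100' -> emit 'k', reset
Bit 19: prefix='1' -> emit 'c', reset
Bit 20: prefix='0' (no match yet)

Answer: 0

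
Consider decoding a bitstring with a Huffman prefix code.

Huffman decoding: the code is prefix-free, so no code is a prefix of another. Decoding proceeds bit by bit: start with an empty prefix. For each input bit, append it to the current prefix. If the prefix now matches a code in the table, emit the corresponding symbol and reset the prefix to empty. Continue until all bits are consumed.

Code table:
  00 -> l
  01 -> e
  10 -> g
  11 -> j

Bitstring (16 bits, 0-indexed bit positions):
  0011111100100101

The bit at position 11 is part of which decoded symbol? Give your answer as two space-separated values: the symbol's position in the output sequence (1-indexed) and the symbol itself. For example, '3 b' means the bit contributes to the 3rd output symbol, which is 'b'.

Bit 0: prefix='0' (no match yet)
Bit 1: prefix='00' -> emit 'l', reset
Bit 2: prefix='1' (no match yet)
Bit 3: prefix='11' -> emit 'j', reset
Bit 4: prefix='1' (no match yet)
Bit 5: prefix='11' -> emit 'j', reset
Bit 6: prefix='1' (no match yet)
Bit 7: prefix='11' -> emit 'j', reset
Bit 8: prefix='0' (no match yet)
Bit 9: prefix='00' -> emit 'l', reset
Bit 10: prefix='1' (no match yet)
Bit 11: prefix='10' -> emit 'g', reset
Bit 12: prefix='0' (no match yet)
Bit 13: prefix='01' -> emit 'e', reset
Bit 14: prefix='0' (no match yet)
Bit 15: prefix='01' -> emit 'e', reset

Answer: 6 g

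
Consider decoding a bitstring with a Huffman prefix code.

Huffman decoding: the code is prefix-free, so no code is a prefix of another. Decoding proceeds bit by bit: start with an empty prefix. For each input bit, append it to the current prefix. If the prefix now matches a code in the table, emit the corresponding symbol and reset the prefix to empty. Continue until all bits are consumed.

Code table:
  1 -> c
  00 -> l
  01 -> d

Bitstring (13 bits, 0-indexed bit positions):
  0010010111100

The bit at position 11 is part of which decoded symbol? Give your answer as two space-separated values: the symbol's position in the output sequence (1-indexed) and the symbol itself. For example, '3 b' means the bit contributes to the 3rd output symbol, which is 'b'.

Answer: 9 l

Derivation:
Bit 0: prefix='0' (no match yet)
Bit 1: prefix='00' -> emit 'l', reset
Bit 2: prefix='1' -> emit 'c', reset
Bit 3: prefix='0' (no match yet)
Bit 4: prefix='00' -> emit 'l', reset
Bit 5: prefix='1' -> emit 'c', reset
Bit 6: prefix='0' (no match yet)
Bit 7: prefix='01' -> emit 'd', reset
Bit 8: prefix='1' -> emit 'c', reset
Bit 9: prefix='1' -> emit 'c', reset
Bit 10: prefix='1' -> emit 'c', reset
Bit 11: prefix='0' (no match yet)
Bit 12: prefix='00' -> emit 'l', reset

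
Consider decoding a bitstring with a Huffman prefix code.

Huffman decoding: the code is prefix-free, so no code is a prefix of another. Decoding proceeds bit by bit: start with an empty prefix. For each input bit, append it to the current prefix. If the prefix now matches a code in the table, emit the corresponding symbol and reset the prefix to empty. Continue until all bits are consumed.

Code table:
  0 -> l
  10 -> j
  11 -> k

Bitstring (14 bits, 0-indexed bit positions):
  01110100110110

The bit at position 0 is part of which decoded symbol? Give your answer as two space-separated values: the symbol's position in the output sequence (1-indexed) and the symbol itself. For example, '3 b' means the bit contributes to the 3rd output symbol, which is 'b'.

Bit 0: prefix='0' -> emit 'l', reset
Bit 1: prefix='1' (no match yet)
Bit 2: prefix='11' -> emit 'k', reset
Bit 3: prefix='1' (no match yet)
Bit 4: prefix='10' -> emit 'j', reset

Answer: 1 l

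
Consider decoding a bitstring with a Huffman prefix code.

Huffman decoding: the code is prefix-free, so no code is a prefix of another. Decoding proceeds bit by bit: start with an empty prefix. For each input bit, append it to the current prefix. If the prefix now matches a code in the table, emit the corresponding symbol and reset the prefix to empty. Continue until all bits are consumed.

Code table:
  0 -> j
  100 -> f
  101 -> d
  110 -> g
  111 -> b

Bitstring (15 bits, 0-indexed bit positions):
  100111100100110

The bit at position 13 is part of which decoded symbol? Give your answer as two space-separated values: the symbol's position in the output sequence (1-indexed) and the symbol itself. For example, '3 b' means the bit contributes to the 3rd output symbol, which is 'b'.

Bit 0: prefix='1' (no match yet)
Bit 1: prefix='10' (no match yet)
Bit 2: prefix='100' -> emit 'f', reset
Bit 3: prefix='1' (no match yet)
Bit 4: prefix='11' (no match yet)
Bit 5: prefix='111' -> emit 'b', reset
Bit 6: prefix='1' (no match yet)
Bit 7: prefix='10' (no match yet)
Bit 8: prefix='100' -> emit 'f', reset
Bit 9: prefix='1' (no match yet)
Bit 10: prefix='10' (no match yet)
Bit 11: prefix='100' -> emit 'f', reset
Bit 12: prefix='1' (no match yet)
Bit 13: prefix='11' (no match yet)
Bit 14: prefix='110' -> emit 'g', reset

Answer: 5 g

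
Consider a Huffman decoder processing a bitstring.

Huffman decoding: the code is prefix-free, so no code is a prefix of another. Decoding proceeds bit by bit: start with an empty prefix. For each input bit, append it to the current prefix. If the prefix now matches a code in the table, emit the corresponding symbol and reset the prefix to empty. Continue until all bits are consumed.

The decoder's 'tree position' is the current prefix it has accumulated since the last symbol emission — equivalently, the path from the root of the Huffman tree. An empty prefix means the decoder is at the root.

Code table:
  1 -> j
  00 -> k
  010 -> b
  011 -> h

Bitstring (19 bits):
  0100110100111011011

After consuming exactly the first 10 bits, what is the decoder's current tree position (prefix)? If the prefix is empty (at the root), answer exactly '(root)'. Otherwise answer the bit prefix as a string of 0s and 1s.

Bit 0: prefix='0' (no match yet)
Bit 1: prefix='01' (no match yet)
Bit 2: prefix='010' -> emit 'b', reset
Bit 3: prefix='0' (no match yet)
Bit 4: prefix='01' (no match yet)
Bit 5: prefix='011' -> emit 'h', reset
Bit 6: prefix='0' (no match yet)
Bit 7: prefix='01' (no match yet)
Bit 8: prefix='010' -> emit 'b', reset
Bit 9: prefix='0' (no match yet)

Answer: 0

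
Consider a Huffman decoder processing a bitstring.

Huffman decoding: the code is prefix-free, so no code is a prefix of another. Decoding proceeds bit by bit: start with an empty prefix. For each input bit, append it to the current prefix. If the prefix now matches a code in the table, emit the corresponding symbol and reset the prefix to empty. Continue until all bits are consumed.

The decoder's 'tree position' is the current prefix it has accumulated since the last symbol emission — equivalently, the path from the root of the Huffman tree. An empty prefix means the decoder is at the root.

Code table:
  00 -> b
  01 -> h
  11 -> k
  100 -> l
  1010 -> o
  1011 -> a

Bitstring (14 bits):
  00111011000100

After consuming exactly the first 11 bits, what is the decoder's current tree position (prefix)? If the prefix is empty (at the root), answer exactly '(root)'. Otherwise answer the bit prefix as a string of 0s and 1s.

Bit 0: prefix='0' (no match yet)
Bit 1: prefix='00' -> emit 'b', reset
Bit 2: prefix='1' (no match yet)
Bit 3: prefix='11' -> emit 'k', reset
Bit 4: prefix='1' (no match yet)
Bit 5: prefix='10' (no match yet)
Bit 6: prefix='101' (no match yet)
Bit 7: prefix='1011' -> emit 'a', reset
Bit 8: prefix='0' (no match yet)
Bit 9: prefix='00' -> emit 'b', reset
Bit 10: prefix='0' (no match yet)

Answer: 0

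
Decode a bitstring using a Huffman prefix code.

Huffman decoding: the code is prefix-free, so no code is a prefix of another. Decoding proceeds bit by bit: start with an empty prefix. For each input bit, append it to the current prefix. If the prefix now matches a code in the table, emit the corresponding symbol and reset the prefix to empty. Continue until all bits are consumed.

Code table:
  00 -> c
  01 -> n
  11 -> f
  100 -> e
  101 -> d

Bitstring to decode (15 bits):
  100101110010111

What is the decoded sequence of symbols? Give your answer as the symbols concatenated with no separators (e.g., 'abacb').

Bit 0: prefix='1' (no match yet)
Bit 1: prefix='10' (no match yet)
Bit 2: prefix='100' -> emit 'e', reset
Bit 3: prefix='1' (no match yet)
Bit 4: prefix='10' (no match yet)
Bit 5: prefix='101' -> emit 'd', reset
Bit 6: prefix='1' (no match yet)
Bit 7: prefix='11' -> emit 'f', reset
Bit 8: prefix='0' (no match yet)
Bit 9: prefix='00' -> emit 'c', reset
Bit 10: prefix='1' (no match yet)
Bit 11: prefix='10' (no match yet)
Bit 12: prefix='101' -> emit 'd', reset
Bit 13: prefix='1' (no match yet)
Bit 14: prefix='11' -> emit 'f', reset

Answer: edfcdf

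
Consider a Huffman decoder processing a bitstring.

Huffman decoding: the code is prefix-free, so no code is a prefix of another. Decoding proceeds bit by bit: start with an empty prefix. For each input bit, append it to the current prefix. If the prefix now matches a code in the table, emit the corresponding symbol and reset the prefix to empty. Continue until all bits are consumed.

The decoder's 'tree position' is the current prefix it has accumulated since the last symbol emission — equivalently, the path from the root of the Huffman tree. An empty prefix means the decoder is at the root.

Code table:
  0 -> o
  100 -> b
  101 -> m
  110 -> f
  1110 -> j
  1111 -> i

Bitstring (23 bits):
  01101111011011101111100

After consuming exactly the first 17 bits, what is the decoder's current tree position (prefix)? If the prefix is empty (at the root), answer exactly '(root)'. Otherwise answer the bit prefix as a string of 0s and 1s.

Answer: 1

Derivation:
Bit 0: prefix='0' -> emit 'o', reset
Bit 1: prefix='1' (no match yet)
Bit 2: prefix='11' (no match yet)
Bit 3: prefix='110' -> emit 'f', reset
Bit 4: prefix='1' (no match yet)
Bit 5: prefix='11' (no match yet)
Bit 6: prefix='111' (no match yet)
Bit 7: prefix='1111' -> emit 'i', reset
Bit 8: prefix='0' -> emit 'o', reset
Bit 9: prefix='1' (no match yet)
Bit 10: prefix='11' (no match yet)
Bit 11: prefix='110' -> emit 'f', reset
Bit 12: prefix='1' (no match yet)
Bit 13: prefix='11' (no match yet)
Bit 14: prefix='111' (no match yet)
Bit 15: prefix='1110' -> emit 'j', reset
Bit 16: prefix='1' (no match yet)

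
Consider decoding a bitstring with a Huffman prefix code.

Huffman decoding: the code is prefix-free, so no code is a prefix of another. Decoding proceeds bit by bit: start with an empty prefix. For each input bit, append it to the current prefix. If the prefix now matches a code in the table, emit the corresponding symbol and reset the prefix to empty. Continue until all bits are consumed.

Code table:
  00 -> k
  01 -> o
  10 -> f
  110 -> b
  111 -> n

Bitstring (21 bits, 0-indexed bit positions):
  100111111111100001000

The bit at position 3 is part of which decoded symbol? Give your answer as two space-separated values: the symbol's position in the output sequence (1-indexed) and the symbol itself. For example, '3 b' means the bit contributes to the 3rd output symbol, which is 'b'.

Answer: 2 o

Derivation:
Bit 0: prefix='1' (no match yet)
Bit 1: prefix='10' -> emit 'f', reset
Bit 2: prefix='0' (no match yet)
Bit 3: prefix='01' -> emit 'o', reset
Bit 4: prefix='1' (no match yet)
Bit 5: prefix='11' (no match yet)
Bit 6: prefix='111' -> emit 'n', reset
Bit 7: prefix='1' (no match yet)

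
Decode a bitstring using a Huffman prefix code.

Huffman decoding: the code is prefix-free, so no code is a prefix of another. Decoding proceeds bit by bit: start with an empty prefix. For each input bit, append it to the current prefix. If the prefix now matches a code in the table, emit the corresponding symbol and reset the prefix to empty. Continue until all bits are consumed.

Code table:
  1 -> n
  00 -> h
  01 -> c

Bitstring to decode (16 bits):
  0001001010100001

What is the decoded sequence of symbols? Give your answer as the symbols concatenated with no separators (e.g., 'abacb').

Answer: hchncchhn

Derivation:
Bit 0: prefix='0' (no match yet)
Bit 1: prefix='00' -> emit 'h', reset
Bit 2: prefix='0' (no match yet)
Bit 3: prefix='01' -> emit 'c', reset
Bit 4: prefix='0' (no match yet)
Bit 5: prefix='00' -> emit 'h', reset
Bit 6: prefix='1' -> emit 'n', reset
Bit 7: prefix='0' (no match yet)
Bit 8: prefix='01' -> emit 'c', reset
Bit 9: prefix='0' (no match yet)
Bit 10: prefix='01' -> emit 'c', reset
Bit 11: prefix='0' (no match yet)
Bit 12: prefix='00' -> emit 'h', reset
Bit 13: prefix='0' (no match yet)
Bit 14: prefix='00' -> emit 'h', reset
Bit 15: prefix='1' -> emit 'n', reset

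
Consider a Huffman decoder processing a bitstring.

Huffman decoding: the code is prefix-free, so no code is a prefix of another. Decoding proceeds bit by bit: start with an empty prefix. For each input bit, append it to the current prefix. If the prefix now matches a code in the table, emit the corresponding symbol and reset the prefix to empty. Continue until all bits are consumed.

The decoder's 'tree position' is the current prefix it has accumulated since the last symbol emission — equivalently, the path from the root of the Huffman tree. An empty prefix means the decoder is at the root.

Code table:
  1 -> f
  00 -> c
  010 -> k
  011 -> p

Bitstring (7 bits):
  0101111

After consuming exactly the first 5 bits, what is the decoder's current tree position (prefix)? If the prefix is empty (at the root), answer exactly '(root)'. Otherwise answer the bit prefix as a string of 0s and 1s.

Answer: (root)

Derivation:
Bit 0: prefix='0' (no match yet)
Bit 1: prefix='01' (no match yet)
Bit 2: prefix='010' -> emit 'k', reset
Bit 3: prefix='1' -> emit 'f', reset
Bit 4: prefix='1' -> emit 'f', reset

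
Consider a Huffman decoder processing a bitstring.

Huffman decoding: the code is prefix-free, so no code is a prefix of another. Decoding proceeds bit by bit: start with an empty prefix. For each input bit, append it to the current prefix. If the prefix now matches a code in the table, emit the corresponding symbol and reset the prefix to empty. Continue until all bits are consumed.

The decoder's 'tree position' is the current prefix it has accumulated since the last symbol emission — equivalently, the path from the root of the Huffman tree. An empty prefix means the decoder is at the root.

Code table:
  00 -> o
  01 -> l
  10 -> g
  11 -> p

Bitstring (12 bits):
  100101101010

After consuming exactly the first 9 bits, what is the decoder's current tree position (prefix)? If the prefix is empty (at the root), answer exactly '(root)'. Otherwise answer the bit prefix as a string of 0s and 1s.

Answer: 1

Derivation:
Bit 0: prefix='1' (no match yet)
Bit 1: prefix='10' -> emit 'g', reset
Bit 2: prefix='0' (no match yet)
Bit 3: prefix='01' -> emit 'l', reset
Bit 4: prefix='0' (no match yet)
Bit 5: prefix='01' -> emit 'l', reset
Bit 6: prefix='1' (no match yet)
Bit 7: prefix='10' -> emit 'g', reset
Bit 8: prefix='1' (no match yet)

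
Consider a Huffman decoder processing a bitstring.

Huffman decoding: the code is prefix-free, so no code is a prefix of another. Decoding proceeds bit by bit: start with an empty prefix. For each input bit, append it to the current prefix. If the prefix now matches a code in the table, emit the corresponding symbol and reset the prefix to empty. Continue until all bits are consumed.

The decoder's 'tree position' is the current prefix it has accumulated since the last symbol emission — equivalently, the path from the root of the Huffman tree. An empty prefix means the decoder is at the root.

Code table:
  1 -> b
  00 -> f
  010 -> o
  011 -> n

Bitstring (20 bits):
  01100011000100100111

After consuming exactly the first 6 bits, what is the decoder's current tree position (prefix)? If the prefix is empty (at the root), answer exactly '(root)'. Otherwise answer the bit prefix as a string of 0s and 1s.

Bit 0: prefix='0' (no match yet)
Bit 1: prefix='01' (no match yet)
Bit 2: prefix='011' -> emit 'n', reset
Bit 3: prefix='0' (no match yet)
Bit 4: prefix='00' -> emit 'f', reset
Bit 5: prefix='0' (no match yet)

Answer: 0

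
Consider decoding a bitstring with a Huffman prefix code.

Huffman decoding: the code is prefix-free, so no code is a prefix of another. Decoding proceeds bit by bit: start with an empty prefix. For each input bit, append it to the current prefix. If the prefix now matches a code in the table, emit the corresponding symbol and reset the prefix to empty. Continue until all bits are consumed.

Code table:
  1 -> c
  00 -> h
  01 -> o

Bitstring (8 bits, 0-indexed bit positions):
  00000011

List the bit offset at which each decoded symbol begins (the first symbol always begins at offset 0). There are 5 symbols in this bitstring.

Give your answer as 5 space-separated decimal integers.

Answer: 0 2 4 6 7

Derivation:
Bit 0: prefix='0' (no match yet)
Bit 1: prefix='00' -> emit 'h', reset
Bit 2: prefix='0' (no match yet)
Bit 3: prefix='00' -> emit 'h', reset
Bit 4: prefix='0' (no match yet)
Bit 5: prefix='00' -> emit 'h', reset
Bit 6: prefix='1' -> emit 'c', reset
Bit 7: prefix='1' -> emit 'c', reset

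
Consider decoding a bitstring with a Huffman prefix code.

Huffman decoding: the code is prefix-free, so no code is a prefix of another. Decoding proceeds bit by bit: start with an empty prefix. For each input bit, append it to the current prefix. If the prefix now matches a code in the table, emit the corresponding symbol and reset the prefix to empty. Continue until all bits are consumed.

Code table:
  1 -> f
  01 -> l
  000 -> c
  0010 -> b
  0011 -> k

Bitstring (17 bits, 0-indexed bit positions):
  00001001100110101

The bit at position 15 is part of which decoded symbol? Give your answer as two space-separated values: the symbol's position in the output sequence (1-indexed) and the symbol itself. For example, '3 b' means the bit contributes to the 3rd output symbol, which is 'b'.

Bit 0: prefix='0' (no match yet)
Bit 1: prefix='00' (no match yet)
Bit 2: prefix='000' -> emit 'c', reset
Bit 3: prefix='0' (no match yet)
Bit 4: prefix='01' -> emit 'l', reset
Bit 5: prefix='0' (no match yet)
Bit 6: prefix='00' (no match yet)
Bit 7: prefix='001' (no match yet)
Bit 8: prefix='0011' -> emit 'k', reset
Bit 9: prefix='0' (no match yet)
Bit 10: prefix='00' (no match yet)
Bit 11: prefix='001' (no match yet)
Bit 12: prefix='0011' -> emit 'k', reset
Bit 13: prefix='0' (no match yet)
Bit 14: prefix='01' -> emit 'l', reset
Bit 15: prefix='0' (no match yet)
Bit 16: prefix='01' -> emit 'l', reset

Answer: 6 l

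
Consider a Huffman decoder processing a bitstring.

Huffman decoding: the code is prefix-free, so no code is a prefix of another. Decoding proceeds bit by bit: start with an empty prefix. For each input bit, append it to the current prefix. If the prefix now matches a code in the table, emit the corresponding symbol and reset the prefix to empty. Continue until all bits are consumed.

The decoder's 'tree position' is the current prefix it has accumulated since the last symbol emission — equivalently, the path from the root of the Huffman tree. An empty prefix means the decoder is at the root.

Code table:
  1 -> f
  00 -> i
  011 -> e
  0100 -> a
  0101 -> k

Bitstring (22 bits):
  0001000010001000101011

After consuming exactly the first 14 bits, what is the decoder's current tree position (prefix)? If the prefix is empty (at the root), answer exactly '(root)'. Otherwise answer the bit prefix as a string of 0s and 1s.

Answer: 010

Derivation:
Bit 0: prefix='0' (no match yet)
Bit 1: prefix='00' -> emit 'i', reset
Bit 2: prefix='0' (no match yet)
Bit 3: prefix='01' (no match yet)
Bit 4: prefix='010' (no match yet)
Bit 5: prefix='0100' -> emit 'a', reset
Bit 6: prefix='0' (no match yet)
Bit 7: prefix='00' -> emit 'i', reset
Bit 8: prefix='1' -> emit 'f', reset
Bit 9: prefix='0' (no match yet)
Bit 10: prefix='00' -> emit 'i', reset
Bit 11: prefix='0' (no match yet)
Bit 12: prefix='01' (no match yet)
Bit 13: prefix='010' (no match yet)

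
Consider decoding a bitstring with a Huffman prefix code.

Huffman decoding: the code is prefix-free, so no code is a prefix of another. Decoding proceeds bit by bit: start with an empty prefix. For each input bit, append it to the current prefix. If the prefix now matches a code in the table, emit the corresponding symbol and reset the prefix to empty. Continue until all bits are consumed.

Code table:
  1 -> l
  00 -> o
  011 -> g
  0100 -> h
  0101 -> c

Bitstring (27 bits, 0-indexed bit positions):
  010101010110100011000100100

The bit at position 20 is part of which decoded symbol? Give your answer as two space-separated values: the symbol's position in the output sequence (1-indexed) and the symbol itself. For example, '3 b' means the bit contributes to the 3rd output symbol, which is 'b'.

Bit 0: prefix='0' (no match yet)
Bit 1: prefix='01' (no match yet)
Bit 2: prefix='010' (no match yet)
Bit 3: prefix='0101' -> emit 'c', reset
Bit 4: prefix='0' (no match yet)
Bit 5: prefix='01' (no match yet)
Bit 6: prefix='010' (no match yet)
Bit 7: prefix='0101' -> emit 'c', reset
Bit 8: prefix='0' (no match yet)
Bit 9: prefix='01' (no match yet)
Bit 10: prefix='011' -> emit 'g', reset
Bit 11: prefix='0' (no match yet)
Bit 12: prefix='01' (no match yet)
Bit 13: prefix='010' (no match yet)
Bit 14: prefix='0100' -> emit 'h', reset
Bit 15: prefix='0' (no match yet)
Bit 16: prefix='01' (no match yet)
Bit 17: prefix='011' -> emit 'g', reset
Bit 18: prefix='0' (no match yet)
Bit 19: prefix='00' -> emit 'o', reset
Bit 20: prefix='0' (no match yet)
Bit 21: prefix='01' (no match yet)
Bit 22: prefix='010' (no match yet)
Bit 23: prefix='0100' -> emit 'h', reset
Bit 24: prefix='1' -> emit 'l', reset

Answer: 7 h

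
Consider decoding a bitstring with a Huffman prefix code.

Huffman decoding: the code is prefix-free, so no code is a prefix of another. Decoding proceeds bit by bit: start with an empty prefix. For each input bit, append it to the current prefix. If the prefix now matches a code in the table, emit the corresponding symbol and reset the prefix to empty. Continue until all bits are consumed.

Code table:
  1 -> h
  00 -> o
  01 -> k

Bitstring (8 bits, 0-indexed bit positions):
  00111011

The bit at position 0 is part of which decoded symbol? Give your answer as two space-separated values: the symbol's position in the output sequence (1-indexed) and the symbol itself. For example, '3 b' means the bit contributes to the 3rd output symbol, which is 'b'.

Answer: 1 o

Derivation:
Bit 0: prefix='0' (no match yet)
Bit 1: prefix='00' -> emit 'o', reset
Bit 2: prefix='1' -> emit 'h', reset
Bit 3: prefix='1' -> emit 'h', reset
Bit 4: prefix='1' -> emit 'h', reset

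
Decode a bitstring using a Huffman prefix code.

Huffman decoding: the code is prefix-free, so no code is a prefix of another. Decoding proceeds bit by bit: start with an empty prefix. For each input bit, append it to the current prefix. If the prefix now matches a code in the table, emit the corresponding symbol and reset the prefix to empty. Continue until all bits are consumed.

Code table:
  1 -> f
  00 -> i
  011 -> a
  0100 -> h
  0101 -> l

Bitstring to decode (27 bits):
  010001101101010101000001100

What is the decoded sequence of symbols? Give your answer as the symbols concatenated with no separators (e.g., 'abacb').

Bit 0: prefix='0' (no match yet)
Bit 1: prefix='01' (no match yet)
Bit 2: prefix='010' (no match yet)
Bit 3: prefix='0100' -> emit 'h', reset
Bit 4: prefix='0' (no match yet)
Bit 5: prefix='01' (no match yet)
Bit 6: prefix='011' -> emit 'a', reset
Bit 7: prefix='0' (no match yet)
Bit 8: prefix='01' (no match yet)
Bit 9: prefix='011' -> emit 'a', reset
Bit 10: prefix='0' (no match yet)
Bit 11: prefix='01' (no match yet)
Bit 12: prefix='010' (no match yet)
Bit 13: prefix='0101' -> emit 'l', reset
Bit 14: prefix='0' (no match yet)
Bit 15: prefix='01' (no match yet)
Bit 16: prefix='010' (no match yet)
Bit 17: prefix='0101' -> emit 'l', reset
Bit 18: prefix='0' (no match yet)
Bit 19: prefix='00' -> emit 'i', reset
Bit 20: prefix='0' (no match yet)
Bit 21: prefix='00' -> emit 'i', reset
Bit 22: prefix='0' (no match yet)
Bit 23: prefix='01' (no match yet)
Bit 24: prefix='011' -> emit 'a', reset
Bit 25: prefix='0' (no match yet)
Bit 26: prefix='00' -> emit 'i', reset

Answer: haalliiai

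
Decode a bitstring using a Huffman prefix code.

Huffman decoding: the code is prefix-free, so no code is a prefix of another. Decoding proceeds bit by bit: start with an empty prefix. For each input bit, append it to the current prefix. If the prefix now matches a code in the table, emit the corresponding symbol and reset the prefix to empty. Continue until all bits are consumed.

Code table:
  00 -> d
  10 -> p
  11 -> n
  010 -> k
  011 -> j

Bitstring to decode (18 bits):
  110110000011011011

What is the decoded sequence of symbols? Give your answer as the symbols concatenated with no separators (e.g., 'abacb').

Bit 0: prefix='1' (no match yet)
Bit 1: prefix='11' -> emit 'n', reset
Bit 2: prefix='0' (no match yet)
Bit 3: prefix='01' (no match yet)
Bit 4: prefix='011' -> emit 'j', reset
Bit 5: prefix='0' (no match yet)
Bit 6: prefix='00' -> emit 'd', reset
Bit 7: prefix='0' (no match yet)
Bit 8: prefix='00' -> emit 'd', reset
Bit 9: prefix='0' (no match yet)
Bit 10: prefix='01' (no match yet)
Bit 11: prefix='011' -> emit 'j', reset
Bit 12: prefix='0' (no match yet)
Bit 13: prefix='01' (no match yet)
Bit 14: prefix='011' -> emit 'j', reset
Bit 15: prefix='0' (no match yet)
Bit 16: prefix='01' (no match yet)
Bit 17: prefix='011' -> emit 'j', reset

Answer: njddjjj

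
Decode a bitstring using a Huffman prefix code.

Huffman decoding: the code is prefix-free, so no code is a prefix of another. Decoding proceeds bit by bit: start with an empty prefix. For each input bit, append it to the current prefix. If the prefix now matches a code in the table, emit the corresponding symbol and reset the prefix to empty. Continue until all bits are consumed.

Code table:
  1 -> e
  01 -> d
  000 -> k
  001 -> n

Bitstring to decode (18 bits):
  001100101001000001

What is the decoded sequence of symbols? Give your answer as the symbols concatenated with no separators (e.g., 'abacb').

Answer: nendnkn

Derivation:
Bit 0: prefix='0' (no match yet)
Bit 1: prefix='00' (no match yet)
Bit 2: prefix='001' -> emit 'n', reset
Bit 3: prefix='1' -> emit 'e', reset
Bit 4: prefix='0' (no match yet)
Bit 5: prefix='00' (no match yet)
Bit 6: prefix='001' -> emit 'n', reset
Bit 7: prefix='0' (no match yet)
Bit 8: prefix='01' -> emit 'd', reset
Bit 9: prefix='0' (no match yet)
Bit 10: prefix='00' (no match yet)
Bit 11: prefix='001' -> emit 'n', reset
Bit 12: prefix='0' (no match yet)
Bit 13: prefix='00' (no match yet)
Bit 14: prefix='000' -> emit 'k', reset
Bit 15: prefix='0' (no match yet)
Bit 16: prefix='00' (no match yet)
Bit 17: prefix='001' -> emit 'n', reset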